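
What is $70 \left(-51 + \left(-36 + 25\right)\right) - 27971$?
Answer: $-32311$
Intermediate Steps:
$70 \left(-51 + \left(-36 + 25\right)\right) - 27971 = 70 \left(-51 - 11\right) - 27971 = 70 \left(-62\right) - 27971 = -4340 - 27971 = -32311$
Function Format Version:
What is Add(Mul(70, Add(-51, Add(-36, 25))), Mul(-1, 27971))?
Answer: -32311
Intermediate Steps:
Add(Mul(70, Add(-51, Add(-36, 25))), Mul(-1, 27971)) = Add(Mul(70, Add(-51, -11)), -27971) = Add(Mul(70, -62), -27971) = Add(-4340, -27971) = -32311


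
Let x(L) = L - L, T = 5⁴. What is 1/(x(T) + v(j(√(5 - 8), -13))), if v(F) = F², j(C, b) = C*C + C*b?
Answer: -I/(78*√3 + 498*I) ≈ -0.0018704 - 0.00050741*I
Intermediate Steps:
T = 625
x(L) = 0
j(C, b) = C² + C*b
1/(x(T) + v(j(√(5 - 8), -13))) = 1/(0 + (√(5 - 8)*(√(5 - 8) - 13))²) = 1/(0 + (√(-3)*(√(-3) - 13))²) = 1/(0 + ((I*√3)*(I*√3 - 13))²) = 1/(0 + ((I*√3)*(-13 + I*√3))²) = 1/(0 + (I*√3*(-13 + I*√3))²) = 1/(0 - 3*(-13 + I*√3)²) = 1/(-3*(-13 + I*√3)²) = -1/(3*(-13 + I*√3)²)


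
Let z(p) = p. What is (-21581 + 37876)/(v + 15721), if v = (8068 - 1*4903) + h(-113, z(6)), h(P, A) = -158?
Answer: 16295/18728 ≈ 0.87009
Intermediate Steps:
v = 3007 (v = (8068 - 1*4903) - 158 = (8068 - 4903) - 158 = 3165 - 158 = 3007)
(-21581 + 37876)/(v + 15721) = (-21581 + 37876)/(3007 + 15721) = 16295/18728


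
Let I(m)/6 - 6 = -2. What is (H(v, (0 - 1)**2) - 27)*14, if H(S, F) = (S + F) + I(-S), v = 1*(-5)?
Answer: -98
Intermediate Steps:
v = -5
I(m) = 24 (I(m) = 36 + 6*(-2) = 36 - 12 = 24)
H(S, F) = 24 + F + S (H(S, F) = (S + F) + 24 = (F + S) + 24 = 24 + F + S)
(H(v, (0 - 1)**2) - 27)*14 = ((24 + (0 - 1)**2 - 5) - 27)*14 = ((24 + (-1)**2 - 5) - 27)*14 = ((24 + 1 - 5) - 27)*14 = (20 - 27)*14 = -7*14 = -98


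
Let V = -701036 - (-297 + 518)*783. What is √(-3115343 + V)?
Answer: I*√3989422 ≈ 1997.4*I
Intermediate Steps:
V = -874079 (V = -701036 - 221*783 = -701036 - 1*173043 = -701036 - 173043 = -874079)
√(-3115343 + V) = √(-3115343 - 874079) = √(-3989422) = I*√3989422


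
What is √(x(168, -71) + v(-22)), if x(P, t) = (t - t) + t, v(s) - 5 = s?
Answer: 2*I*√22 ≈ 9.3808*I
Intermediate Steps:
v(s) = 5 + s
x(P, t) = t (x(P, t) = 0 + t = t)
√(x(168, -71) + v(-22)) = √(-71 + (5 - 22)) = √(-71 - 17) = √(-88) = 2*I*√22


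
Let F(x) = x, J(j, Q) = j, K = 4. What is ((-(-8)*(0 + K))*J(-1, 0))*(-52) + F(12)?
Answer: 1676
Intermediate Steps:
((-(-8)*(0 + K))*J(-1, 0))*(-52) + F(12) = (-(-8)*(0 + 4)*(-1))*(-52) + 12 = (-(-8)*4*(-1))*(-52) + 12 = (-4*(-8)*(-1))*(-52) + 12 = (32*(-1))*(-52) + 12 = -32*(-52) + 12 = 1664 + 12 = 1676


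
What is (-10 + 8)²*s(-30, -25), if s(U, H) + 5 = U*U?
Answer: 3580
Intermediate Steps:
s(U, H) = -5 + U² (s(U, H) = -5 + U*U = -5 + U²)
(-10 + 8)²*s(-30, -25) = (-10 + 8)²*(-5 + (-30)²) = (-2)²*(-5 + 900) = 4*895 = 3580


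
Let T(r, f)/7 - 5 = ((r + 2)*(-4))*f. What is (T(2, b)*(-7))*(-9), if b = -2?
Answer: 16317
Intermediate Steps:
T(r, f) = 35 + 7*f*(-8 - 4*r) (T(r, f) = 35 + 7*(((r + 2)*(-4))*f) = 35 + 7*(((2 + r)*(-4))*f) = 35 + 7*((-8 - 4*r)*f) = 35 + 7*(f*(-8 - 4*r)) = 35 + 7*f*(-8 - 4*r))
(T(2, b)*(-7))*(-9) = ((35 - 56*(-2) - 28*(-2)*2)*(-7))*(-9) = ((35 + 112 + 112)*(-7))*(-9) = (259*(-7))*(-9) = -1813*(-9) = 16317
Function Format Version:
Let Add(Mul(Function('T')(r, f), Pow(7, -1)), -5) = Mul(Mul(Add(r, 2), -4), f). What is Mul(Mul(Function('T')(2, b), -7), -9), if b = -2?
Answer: 16317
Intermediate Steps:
Function('T')(r, f) = Add(35, Mul(7, f, Add(-8, Mul(-4, r)))) (Function('T')(r, f) = Add(35, Mul(7, Mul(Mul(Add(r, 2), -4), f))) = Add(35, Mul(7, Mul(Mul(Add(2, r), -4), f))) = Add(35, Mul(7, Mul(Add(-8, Mul(-4, r)), f))) = Add(35, Mul(7, Mul(f, Add(-8, Mul(-4, r))))) = Add(35, Mul(7, f, Add(-8, Mul(-4, r)))))
Mul(Mul(Function('T')(2, b), -7), -9) = Mul(Mul(Add(35, Mul(-56, -2), Mul(-28, -2, 2)), -7), -9) = Mul(Mul(Add(35, 112, 112), -7), -9) = Mul(Mul(259, -7), -9) = Mul(-1813, -9) = 16317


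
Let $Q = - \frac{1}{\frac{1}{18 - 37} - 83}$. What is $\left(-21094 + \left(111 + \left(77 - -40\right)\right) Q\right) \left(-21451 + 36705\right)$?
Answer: $-321726000$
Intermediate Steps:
$Q = \frac{19}{1578}$ ($Q = - \frac{1}{\frac{1}{-19} - 83} = - \frac{1}{- \frac{1}{19} - 83} = - \frac{1}{- \frac{1578}{19}} = \left(-1\right) \left(- \frac{19}{1578}\right) = \frac{19}{1578} \approx 0.012041$)
$\left(-21094 + \left(111 + \left(77 - -40\right)\right) Q\right) \left(-21451 + 36705\right) = \left(-21094 + \left(111 + \left(77 - -40\right)\right) \frac{19}{1578}\right) \left(-21451 + 36705\right) = \left(-21094 + \left(111 + \left(77 + 40\right)\right) \frac{19}{1578}\right) 15254 = \left(-21094 + \left(111 + 117\right) \frac{19}{1578}\right) 15254 = \left(-21094 + 228 \cdot \frac{19}{1578}\right) 15254 = \left(-21094 + \frac{722}{263}\right) 15254 = \left(- \frac{5547000}{263}\right) 15254 = -321726000$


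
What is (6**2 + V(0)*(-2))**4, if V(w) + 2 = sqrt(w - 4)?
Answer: 2406656 - 1013760*I ≈ 2.4067e+6 - 1.0138e+6*I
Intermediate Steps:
V(w) = -2 + sqrt(-4 + w) (V(w) = -2 + sqrt(w - 4) = -2 + sqrt(-4 + w))
(6**2 + V(0)*(-2))**4 = (6**2 + (-2 + sqrt(-4 + 0))*(-2))**4 = (36 + (-2 + sqrt(-4))*(-2))**4 = (36 + (-2 + 2*I)*(-2))**4 = (36 + (4 - 4*I))**4 = (40 - 4*I)**4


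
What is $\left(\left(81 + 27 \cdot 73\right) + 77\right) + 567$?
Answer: $2696$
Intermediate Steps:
$\left(\left(81 + 27 \cdot 73\right) + 77\right) + 567 = \left(\left(81 + 1971\right) + 77\right) + 567 = \left(2052 + 77\right) + 567 = 2129 + 567 = 2696$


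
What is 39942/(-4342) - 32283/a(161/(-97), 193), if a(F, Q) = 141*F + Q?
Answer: 6718895541/8640580 ≈ 777.60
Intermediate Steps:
a(F, Q) = Q + 141*F
39942/(-4342) - 32283/a(161/(-97), 193) = 39942/(-4342) - 32283/(193 + 141*(161/(-97))) = 39942*(-1/4342) - 32283/(193 + 141*(161*(-1/97))) = -19971/2171 - 32283/(193 + 141*(-161/97)) = -19971/2171 - 32283/(193 - 22701/97) = -19971/2171 - 32283/(-3980/97) = -19971/2171 - 32283*(-97/3980) = -19971/2171 + 3131451/3980 = 6718895541/8640580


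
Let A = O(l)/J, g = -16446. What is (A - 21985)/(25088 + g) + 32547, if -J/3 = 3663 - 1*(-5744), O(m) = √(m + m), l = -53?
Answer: 281249189/8642 - I*√106/243885882 ≈ 32544.0 - 4.2215e-8*I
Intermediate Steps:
O(m) = √2*√m (O(m) = √(2*m) = √2*√m)
J = -28221 (J = -3*(3663 - 1*(-5744)) = -3*(3663 + 5744) = -3*9407 = -28221)
A = -I*√106/28221 (A = (√2*√(-53))/(-28221) = (√2*(I*√53))*(-1/28221) = (I*√106)*(-1/28221) = -I*√106/28221 ≈ -0.00036482*I)
(A - 21985)/(25088 + g) + 32547 = (-I*√106/28221 - 21985)/(25088 - 16446) + 32547 = (-21985 - I*√106/28221)/8642 + 32547 = (-21985 - I*√106/28221)*(1/8642) + 32547 = (-21985/8642 - I*√106/243885882) + 32547 = 281249189/8642 - I*√106/243885882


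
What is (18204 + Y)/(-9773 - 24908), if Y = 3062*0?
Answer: -18204/34681 ≈ -0.52490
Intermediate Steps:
Y = 0
(18204 + Y)/(-9773 - 24908) = (18204 + 0)/(-9773 - 24908) = 18204/(-34681) = 18204*(-1/34681) = -18204/34681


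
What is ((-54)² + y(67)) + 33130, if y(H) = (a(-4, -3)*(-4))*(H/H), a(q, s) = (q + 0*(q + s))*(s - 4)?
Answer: 35934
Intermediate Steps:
a(q, s) = q*(-4 + s) (a(q, s) = (q + 0)*(-4 + s) = q*(-4 + s))
y(H) = -112 (y(H) = (-4*(-4 - 3)*(-4))*(H/H) = (-4*(-7)*(-4))*1 = (28*(-4))*1 = -112*1 = -112)
((-54)² + y(67)) + 33130 = ((-54)² - 112) + 33130 = (2916 - 112) + 33130 = 2804 + 33130 = 35934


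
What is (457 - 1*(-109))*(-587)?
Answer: -332242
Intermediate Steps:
(457 - 1*(-109))*(-587) = (457 + 109)*(-587) = 566*(-587) = -332242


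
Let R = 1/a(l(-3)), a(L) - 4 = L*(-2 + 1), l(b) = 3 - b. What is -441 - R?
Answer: -881/2 ≈ -440.50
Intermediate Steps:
a(L) = 4 - L (a(L) = 4 + L*(-2 + 1) = 4 + L*(-1) = 4 - L)
R = -½ (R = 1/(4 - (3 - 1*(-3))) = 1/(4 - (3 + 3)) = 1/(4 - 1*6) = 1/(4 - 6) = 1/(-2) = -½ ≈ -0.50000)
-441 - R = -441 - 1*(-½) = -441 + ½ = -881/2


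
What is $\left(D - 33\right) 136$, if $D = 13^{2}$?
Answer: $18496$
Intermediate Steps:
$D = 169$
$\left(D - 33\right) 136 = \left(169 - 33\right) 136 = 136 \cdot 136 = 18496$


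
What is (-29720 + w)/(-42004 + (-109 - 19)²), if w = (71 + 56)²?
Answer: 13591/25620 ≈ 0.53048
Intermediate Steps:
w = 16129 (w = 127² = 16129)
(-29720 + w)/(-42004 + (-109 - 19)²) = (-29720 + 16129)/(-42004 + (-109 - 19)²) = -13591/(-42004 + (-128)²) = -13591/(-42004 + 16384) = -13591/(-25620) = -13591*(-1/25620) = 13591/25620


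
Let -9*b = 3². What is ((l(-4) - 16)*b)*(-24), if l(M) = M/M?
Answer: -360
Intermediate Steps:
b = -1 (b = -⅑*3² = -⅑*9 = -1)
l(M) = 1
((l(-4) - 16)*b)*(-24) = ((1 - 16)*(-1))*(-24) = -15*(-1)*(-24) = 15*(-24) = -360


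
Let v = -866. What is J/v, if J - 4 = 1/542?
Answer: -2169/469372 ≈ -0.0046211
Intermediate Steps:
J = 2169/542 (J = 4 + 1/542 = 2169/542 ≈ 4.0018)
J/v = (2169/542)/(-866) = (2169/542)*(-1/866) = -2169/469372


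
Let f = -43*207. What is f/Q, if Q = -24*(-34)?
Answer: -2967/272 ≈ -10.908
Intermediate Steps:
Q = 816
f = -8901
f/Q = -8901/816 = -8901*1/816 = -2967/272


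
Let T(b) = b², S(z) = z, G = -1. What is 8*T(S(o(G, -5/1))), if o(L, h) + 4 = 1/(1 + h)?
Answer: 289/2 ≈ 144.50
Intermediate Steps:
o(L, h) = -4 + 1/(1 + h)
8*T(S(o(G, -5/1))) = 8*((-3 - (-20)/1)/(1 - 5/1))² = 8*((-3 - (-20))/(1 - 5*1))² = 8*((-3 - 4*(-5))/(1 - 5))² = 8*((-3 + 20)/(-4))² = 8*(-¼*17)² = 8*(-17/4)² = 8*(289/16) = 289/2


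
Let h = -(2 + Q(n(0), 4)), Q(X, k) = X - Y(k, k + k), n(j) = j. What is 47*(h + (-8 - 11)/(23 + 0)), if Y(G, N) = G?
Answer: 1269/23 ≈ 55.174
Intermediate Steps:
Q(X, k) = X - k
h = 2 (h = -(2 + (0 - 1*4)) = -(2 + (0 - 4)) = -(2 - 4) = -1*(-2) = 2)
47*(h + (-8 - 11)/(23 + 0)) = 47*(2 + (-8 - 11)/(23 + 0)) = 47*(2 - 19/23) = 47*(27/23) = 1269/23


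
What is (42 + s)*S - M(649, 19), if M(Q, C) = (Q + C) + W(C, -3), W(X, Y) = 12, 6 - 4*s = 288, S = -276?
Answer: 7186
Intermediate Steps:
s = -141/2 (s = 3/2 - 1/4*288 = 3/2 - 72 = -141/2 ≈ -70.500)
M(Q, C) = 12 + C + Q (M(Q, C) = (Q + C) + 12 = (C + Q) + 12 = 12 + C + Q)
(42 + s)*S - M(649, 19) = (42 - 141/2)*(-276) - (12 + 19 + 649) = -57/2*(-276) - 1*680 = 7866 - 680 = 7186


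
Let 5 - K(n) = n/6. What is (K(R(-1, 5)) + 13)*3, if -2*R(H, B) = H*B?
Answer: 211/4 ≈ 52.750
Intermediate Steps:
R(H, B) = -B*H/2 (R(H, B) = -H*B/2 = -B*H/2)
K(n) = 5 - n/6
(K(R(-1, 5)) + 13)*3 = ((5 - (-1)*5*(-1)/12) + 13)*3 = ((5 - ⅙*5/2) + 13)*3 = ((5 - 5/12) + 13)*3 = (55/12 + 13)*3 = (211/12)*3 = 211/4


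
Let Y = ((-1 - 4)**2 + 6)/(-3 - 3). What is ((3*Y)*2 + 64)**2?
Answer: 1089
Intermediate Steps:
Y = -31/6 (Y = ((-5)**2 + 6)/(-6) = (25 + 6)*(-1/6) = 31*(-1/6) = -31/6 ≈ -5.1667)
((3*Y)*2 + 64)**2 = ((3*(-31/6))*2 + 64)**2 = (-31/2*2 + 64)**2 = (-31 + 64)**2 = 33**2 = 1089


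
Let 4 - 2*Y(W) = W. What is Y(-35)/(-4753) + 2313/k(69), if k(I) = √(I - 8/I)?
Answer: -39/9506 + 2313*√6693/679 ≈ 278.68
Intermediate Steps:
Y(W) = 2 - W/2
Y(-35)/(-4753) + 2313/k(69) = (2 - ½*(-35))/(-4753) + 2313/(√(69 - 8/69)) = (2 + 35/2)*(-1/4753) + 2313/(√(69 - 8*1/69)) = (39/2)*(-1/4753) + 2313/(√(69 - 8/69)) = -39/9506 + 2313/(√(4753/69)) = -39/9506 + 2313/((7*√6693/69)) = -39/9506 + 2313*(√6693/679) = -39/9506 + 2313*√6693/679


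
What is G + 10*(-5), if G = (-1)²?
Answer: -49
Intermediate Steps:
G = 1
G + 10*(-5) = 1 + 10*(-5) = 1 - 50 = -49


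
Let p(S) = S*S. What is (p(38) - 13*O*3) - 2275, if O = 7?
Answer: -1104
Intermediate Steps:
p(S) = S²
(p(38) - 13*O*3) - 2275 = (38² - 13*7*3) - 2275 = (1444 - 91*3) - 2275 = (1444 - 273) - 2275 = 1171 - 2275 = -1104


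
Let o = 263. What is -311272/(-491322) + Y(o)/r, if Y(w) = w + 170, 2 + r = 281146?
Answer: 3374038369/5312778168 ≈ 0.63508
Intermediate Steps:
r = 281144 (r = -2 + 281146 = 281144)
Y(w) = 170 + w
-311272/(-491322) + Y(o)/r = -311272/(-491322) + (170 + 263)/281144 = -311272*(-1/491322) + 433*(1/281144) = 11972/18897 + 433/281144 = 3374038369/5312778168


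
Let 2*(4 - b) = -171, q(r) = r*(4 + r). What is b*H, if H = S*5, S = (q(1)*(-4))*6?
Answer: -53700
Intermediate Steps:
S = -120 (S = ((1*(4 + 1))*(-4))*6 = ((1*5)*(-4))*6 = (5*(-4))*6 = -20*6 = -120)
b = 179/2 (b = 4 - 1/2*(-171) = 4 + 171/2 = 179/2 ≈ 89.500)
H = -600 (H = -120*5 = -600)
b*H = (179/2)*(-600) = -53700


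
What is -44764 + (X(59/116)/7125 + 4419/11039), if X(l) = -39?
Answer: -61768179678/1379875 ≈ -44764.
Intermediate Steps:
-44764 + (X(59/116)/7125 + 4419/11039) = -44764 + (-39/7125 + 4419/11039) = -44764 + (-39*1/7125 + 4419*(1/11039)) = -44764 + (-13/2375 + 4419/11039) = -44764 + 544822/1379875 = -61768179678/1379875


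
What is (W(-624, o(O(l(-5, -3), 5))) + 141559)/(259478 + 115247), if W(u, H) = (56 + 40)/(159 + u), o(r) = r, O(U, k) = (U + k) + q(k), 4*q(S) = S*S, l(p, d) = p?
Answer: 21941613/58082375 ≈ 0.37777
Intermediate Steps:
q(S) = S²/4 (q(S) = (S*S)/4 = S²/4)
O(U, k) = U + k + k²/4 (O(U, k) = (U + k) + k²/4 = U + k + k²/4)
W(u, H) = 96/(159 + u)
(W(-624, o(O(l(-5, -3), 5))) + 141559)/(259478 + 115247) = (96/(159 - 624) + 141559)/(259478 + 115247) = (96/(-465) + 141559)/374725 = (96*(-1/465) + 141559)*(1/374725) = (-32/155 + 141559)*(1/374725) = (21941613/155)*(1/374725) = 21941613/58082375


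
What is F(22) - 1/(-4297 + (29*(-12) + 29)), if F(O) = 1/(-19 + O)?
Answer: 4619/13848 ≈ 0.33355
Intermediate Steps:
F(22) - 1/(-4297 + (29*(-12) + 29)) = 1/(-19 + 22) - 1/(-4297 + (29*(-12) + 29)) = 1/3 - 1/(-4297 + (-348 + 29)) = 1/3 - 1/(-4297 - 319) = 1/3 - 1/(-4616) = 1/3 - 1*(-1/4616) = 1/3 + 1/4616 = 4619/13848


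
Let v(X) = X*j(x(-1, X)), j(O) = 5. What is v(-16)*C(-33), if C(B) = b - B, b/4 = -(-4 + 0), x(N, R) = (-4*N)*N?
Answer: -3920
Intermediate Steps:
x(N, R) = -4*N**2
b = 16 (b = 4*(-(-4 + 0)) = 4*(-1*(-4)) = 4*4 = 16)
C(B) = 16 - B
v(X) = 5*X (v(X) = X*5 = 5*X)
v(-16)*C(-33) = (5*(-16))*(16 - 1*(-33)) = -80*(16 + 33) = -80*49 = -3920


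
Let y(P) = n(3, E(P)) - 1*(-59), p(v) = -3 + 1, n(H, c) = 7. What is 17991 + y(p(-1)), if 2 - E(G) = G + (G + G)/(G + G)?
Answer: 18057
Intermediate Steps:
E(G) = 1 - G (E(G) = 2 - (G + (G + G)/(G + G)) = 2 - (G + (2*G)/((2*G))) = 2 - (G + (2*G)*(1/(2*G))) = 2 - (G + 1) = 2 - (1 + G) = 2 + (-1 - G) = 1 - G)
p(v) = -2
y(P) = 66 (y(P) = 7 - 1*(-59) = 7 + 59 = 66)
17991 + y(p(-1)) = 17991 + 66 = 18057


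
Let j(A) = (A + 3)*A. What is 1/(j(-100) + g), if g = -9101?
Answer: 1/599 ≈ 0.0016694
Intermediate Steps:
j(A) = A*(3 + A) (j(A) = (3 + A)*A = A*(3 + A))
1/(j(-100) + g) = 1/(-100*(3 - 100) - 9101) = 1/(-100*(-97) - 9101) = 1/(9700 - 9101) = 1/599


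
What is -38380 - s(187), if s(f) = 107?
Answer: -38487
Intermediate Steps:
-38380 - s(187) = -38380 - 1*107 = -38380 - 107 = -38487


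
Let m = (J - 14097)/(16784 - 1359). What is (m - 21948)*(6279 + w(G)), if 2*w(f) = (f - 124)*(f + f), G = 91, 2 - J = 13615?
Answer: -221834739672/3085 ≈ -7.1908e+7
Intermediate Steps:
J = -13613 (J = 2 - 1*13615 = 2 - 13615 = -13613)
w(f) = f*(-124 + f) (w(f) = ((f - 124)*(f + f))/2 = ((-124 + f)*(2*f))/2 = (2*f*(-124 + f))/2 = f*(-124 + f))
m = -5542/3085 (m = (-13613 - 14097)/(16784 - 1359) = -27710/15425 = -27710*1/15425 = -5542/3085 ≈ -1.7964)
(m - 21948)*(6279 + w(G)) = (-5542/3085 - 21948)*(6279 + 91*(-124 + 91)) = -67715122*(6279 + 91*(-33))/3085 = -67715122*(6279 - 3003)/3085 = -67715122/3085*3276 = -221834739672/3085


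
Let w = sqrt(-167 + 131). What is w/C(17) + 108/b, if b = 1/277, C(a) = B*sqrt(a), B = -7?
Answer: 29916 - 6*I*sqrt(17)/119 ≈ 29916.0 - 0.20789*I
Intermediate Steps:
w = 6*I (w = sqrt(-36) = 6*I ≈ 6.0*I)
C(a) = -7*sqrt(a)
b = 1/277 ≈ 0.0036101
w/C(17) + 108/b = (6*I)/((-7*sqrt(17))) + 108/(1/277) = (6*I)*(-sqrt(17)/119) + 108*277 = -6*I*sqrt(17)/119 + 29916 = 29916 - 6*I*sqrt(17)/119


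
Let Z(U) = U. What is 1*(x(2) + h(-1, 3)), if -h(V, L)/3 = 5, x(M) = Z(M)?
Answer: -13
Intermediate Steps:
x(M) = M
h(V, L) = -15 (h(V, L) = -3*5 = -15)
1*(x(2) + h(-1, 3)) = 1*(2 - 15) = 1*(-13) = -13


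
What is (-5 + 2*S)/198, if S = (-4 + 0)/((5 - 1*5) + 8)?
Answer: -1/33 ≈ -0.030303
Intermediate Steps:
S = -½ (S = -4/((5 - 5) + 8) = -4/(0 + 8) = -4/8 = -4*⅛ = -½ ≈ -0.50000)
(-5 + 2*S)/198 = (-5 + 2*(-½))/198 = (-5 - 1)*(1/198) = -6*1/198 = -1/33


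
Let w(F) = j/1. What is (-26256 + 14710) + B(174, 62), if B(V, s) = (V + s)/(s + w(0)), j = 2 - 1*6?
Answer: -334716/29 ≈ -11542.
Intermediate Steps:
j = -4 (j = 2 - 6 = -4)
w(F) = -4 (w(F) = -4/1 = -4*1 = -4)
B(V, s) = (V + s)/(-4 + s) (B(V, s) = (V + s)/(s - 4) = (V + s)/(-4 + s))
(-26256 + 14710) + B(174, 62) = (-26256 + 14710) + (174 + 62)/(-4 + 62) = -11546 + 236/58 = -11546 + (1/58)*236 = -11546 + 118/29 = -334716/29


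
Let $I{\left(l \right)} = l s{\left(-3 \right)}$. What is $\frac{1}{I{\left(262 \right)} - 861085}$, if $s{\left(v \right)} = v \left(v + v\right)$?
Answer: $- \frac{1}{856369} \approx -1.1677 \cdot 10^{-6}$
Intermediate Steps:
$s{\left(v \right)} = 2 v^{2}$ ($s{\left(v \right)} = v 2 v = 2 v^{2}$)
$I{\left(l \right)} = 18 l$ ($I{\left(l \right)} = l 2 \left(-3\right)^{2} = l 2 \cdot 9 = l 18 = 18 l$)
$\frac{1}{I{\left(262 \right)} - 861085} = \frac{1}{18 \cdot 262 - 861085} = \frac{1}{4716 - 861085} = \frac{1}{-856369} = - \frac{1}{856369}$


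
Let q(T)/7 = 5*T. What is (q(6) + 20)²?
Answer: 52900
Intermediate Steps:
q(T) = 35*T (q(T) = 7*(5*T) = 35*T)
(q(6) + 20)² = (35*6 + 20)² = (210 + 20)² = 230² = 52900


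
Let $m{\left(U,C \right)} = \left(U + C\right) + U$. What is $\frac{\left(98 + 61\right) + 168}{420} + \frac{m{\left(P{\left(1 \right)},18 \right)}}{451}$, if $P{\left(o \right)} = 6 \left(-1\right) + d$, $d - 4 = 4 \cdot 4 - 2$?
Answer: $\frac{55039}{63140} \approx 0.8717$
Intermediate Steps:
$d = 18$ ($d = 4 + \left(4 \cdot 4 - 2\right) = 4 + \left(16 - 2\right) = 4 + 14 = 18$)
$P{\left(o \right)} = 12$ ($P{\left(o \right)} = 6 \left(-1\right) + 18 = -6 + 18 = 12$)
$m{\left(U,C \right)} = C + 2 U$ ($m{\left(U,C \right)} = \left(C + U\right) + U = C + 2 U$)
$\frac{\left(98 + 61\right) + 168}{420} + \frac{m{\left(P{\left(1 \right)},18 \right)}}{451} = \frac{\left(98 + 61\right) + 168}{420} + \frac{18 + 2 \cdot 12}{451} = \left(159 + 168\right) \frac{1}{420} + \left(18 + 24\right) \frac{1}{451} = 327 \cdot \frac{1}{420} + 42 \cdot \frac{1}{451} = \frac{109}{140} + \frac{42}{451} = \frac{55039}{63140}$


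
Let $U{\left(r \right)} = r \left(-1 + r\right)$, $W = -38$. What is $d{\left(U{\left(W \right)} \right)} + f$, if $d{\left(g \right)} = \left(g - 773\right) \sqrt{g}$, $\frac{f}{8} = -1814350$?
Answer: $-14514800 + 709 \sqrt{1482} \approx -1.4488 \cdot 10^{7}$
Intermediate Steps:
$f = -14514800$ ($f = 8 \left(-1814350\right) = -14514800$)
$d{\left(g \right)} = \sqrt{g} \left(-773 + g\right)$ ($d{\left(g \right)} = \left(-773 + g\right) \sqrt{g} = \sqrt{g} \left(-773 + g\right)$)
$d{\left(U{\left(W \right)} \right)} + f = \sqrt{- 38 \left(-1 - 38\right)} \left(-773 - 38 \left(-1 - 38\right)\right) - 14514800 = \sqrt{\left(-38\right) \left(-39\right)} \left(-773 - -1482\right) - 14514800 = \sqrt{1482} \left(-773 + 1482\right) - 14514800 = \sqrt{1482} \cdot 709 - 14514800 = 709 \sqrt{1482} - 14514800 = -14514800 + 709 \sqrt{1482}$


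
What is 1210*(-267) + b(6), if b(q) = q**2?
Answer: -323034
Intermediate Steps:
1210*(-267) + b(6) = 1210*(-267) + 6**2 = -323070 + 36 = -323034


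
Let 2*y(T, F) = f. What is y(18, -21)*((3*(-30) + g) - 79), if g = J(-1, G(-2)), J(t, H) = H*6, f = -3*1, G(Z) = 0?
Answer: 507/2 ≈ 253.50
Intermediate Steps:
f = -3
J(t, H) = 6*H
g = 0 (g = 6*0 = 0)
y(T, F) = -3/2 (y(T, F) = (½)*(-3) = -3/2)
y(18, -21)*((3*(-30) + g) - 79) = -3*((3*(-30) + 0) - 79)/2 = -3*((-90 + 0) - 79)/2 = -3*(-90 - 79)/2 = -3/2*(-169) = 507/2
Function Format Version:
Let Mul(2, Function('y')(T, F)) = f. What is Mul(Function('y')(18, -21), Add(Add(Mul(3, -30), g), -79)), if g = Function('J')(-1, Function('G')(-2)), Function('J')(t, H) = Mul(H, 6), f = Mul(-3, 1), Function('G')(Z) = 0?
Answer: Rational(507, 2) ≈ 253.50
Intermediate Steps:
f = -3
Function('J')(t, H) = Mul(6, H)
g = 0 (g = Mul(6, 0) = 0)
Function('y')(T, F) = Rational(-3, 2) (Function('y')(T, F) = Mul(Rational(1, 2), -3) = Rational(-3, 2))
Mul(Function('y')(18, -21), Add(Add(Mul(3, -30), g), -79)) = Mul(Rational(-3, 2), Add(Add(Mul(3, -30), 0), -79)) = Mul(Rational(-3, 2), Add(Add(-90, 0), -79)) = Mul(Rational(-3, 2), Add(-90, -79)) = Mul(Rational(-3, 2), -169) = Rational(507, 2)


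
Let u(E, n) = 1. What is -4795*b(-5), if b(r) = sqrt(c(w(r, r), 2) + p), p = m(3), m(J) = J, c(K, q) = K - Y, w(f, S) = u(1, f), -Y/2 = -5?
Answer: -4795*I*sqrt(6) ≈ -11745.0*I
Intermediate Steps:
Y = 10 (Y = -2*(-5) = 10)
w(f, S) = 1
c(K, q) = -10 + K (c(K, q) = K - 1*10 = K - 10 = -10 + K)
p = 3
b(r) = I*sqrt(6) (b(r) = sqrt((-10 + 1) + 3) = sqrt(-9 + 3) = sqrt(-6) = I*sqrt(6))
-4795*b(-5) = -4795*I*sqrt(6)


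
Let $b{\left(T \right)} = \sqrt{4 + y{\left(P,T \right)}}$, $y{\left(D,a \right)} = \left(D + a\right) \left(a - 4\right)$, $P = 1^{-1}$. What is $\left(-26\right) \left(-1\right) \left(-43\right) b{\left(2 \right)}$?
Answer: $- 1118 i \sqrt{2} \approx - 1581.1 i$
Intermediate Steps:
$P = 1$
$y{\left(D,a \right)} = \left(-4 + a\right) \left(D + a\right)$ ($y{\left(D,a \right)} = \left(D + a\right) \left(-4 + a\right) = \left(-4 + a\right) \left(D + a\right)$)
$b{\left(T \right)} = \sqrt{T^{2} - 3 T}$ ($b{\left(T \right)} = \sqrt{4 + \left(T^{2} - 4 - 4 T + 1 T\right)} = \sqrt{4 + \left(T^{2} - 4 - 4 T + T\right)} = \sqrt{4 - \left(4 - T^{2} + 3 T\right)} = \sqrt{T^{2} - 3 T}$)
$\left(-26\right) \left(-1\right) \left(-43\right) b{\left(2 \right)} = \left(-26\right) \left(-1\right) \left(-43\right) \sqrt{2 \left(-3 + 2\right)} = 26 \left(-43\right) \sqrt{2 \left(-1\right)} = - 1118 \sqrt{-2} = - 1118 i \sqrt{2}$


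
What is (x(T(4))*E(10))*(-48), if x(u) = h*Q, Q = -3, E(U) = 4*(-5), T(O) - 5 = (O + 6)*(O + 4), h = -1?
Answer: 2880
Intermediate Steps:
T(O) = 5 + (4 + O)*(6 + O) (T(O) = 5 + (O + 6)*(O + 4) = 5 + (6 + O)*(4 + O) = 5 + (4 + O)*(6 + O))
E(U) = -20
x(u) = 3 (x(u) = -1*(-3) = 3)
(x(T(4))*E(10))*(-48) = (3*(-20))*(-48) = -60*(-48) = 2880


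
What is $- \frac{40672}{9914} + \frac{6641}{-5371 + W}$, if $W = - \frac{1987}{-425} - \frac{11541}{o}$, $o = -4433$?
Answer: $- \frac{9224970731961}{1727323908307} \approx -5.3406$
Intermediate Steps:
$W = \frac{13713296}{1884025}$ ($W = - \frac{1987}{-425} - \frac{11541}{-4433} = \left(-1987\right) \left(- \frac{1}{425}\right) - - \frac{11541}{4433} = \frac{1987}{425} + \frac{11541}{4433} = \frac{13713296}{1884025} \approx 7.2787$)
$- \frac{40672}{9914} + \frac{6641}{-5371 + W} = - \frac{40672}{9914} + \frac{6641}{-5371 + \frac{13713296}{1884025}} = \left(-40672\right) \frac{1}{9914} + \frac{6641}{- \frac{10105384979}{1884025}} = - \frac{20336}{4957} + 6641 \left(- \frac{1884025}{10105384979}\right) = - \frac{20336}{4957} - \frac{431441725}{348461551} = - \frac{9224970731961}{1727323908307}$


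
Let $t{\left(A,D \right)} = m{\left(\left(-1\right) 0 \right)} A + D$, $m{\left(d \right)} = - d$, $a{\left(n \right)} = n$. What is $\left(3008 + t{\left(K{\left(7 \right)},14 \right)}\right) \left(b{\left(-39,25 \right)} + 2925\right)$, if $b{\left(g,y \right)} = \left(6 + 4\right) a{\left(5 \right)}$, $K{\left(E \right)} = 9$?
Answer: $8990450$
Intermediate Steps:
$t{\left(A,D \right)} = D$ ($t{\left(A,D \right)} = - \left(-1\right) 0 A + D = \left(-1\right) 0 A + D = 0 A + D = 0 + D = D$)
$b{\left(g,y \right)} = 50$ ($b{\left(g,y \right)} = \left(6 + 4\right) 5 = 10 \cdot 5 = 50$)
$\left(3008 + t{\left(K{\left(7 \right)},14 \right)}\right) \left(b{\left(-39,25 \right)} + 2925\right) = \left(3008 + 14\right) \left(50 + 2925\right) = 3022 \cdot 2975 = 8990450$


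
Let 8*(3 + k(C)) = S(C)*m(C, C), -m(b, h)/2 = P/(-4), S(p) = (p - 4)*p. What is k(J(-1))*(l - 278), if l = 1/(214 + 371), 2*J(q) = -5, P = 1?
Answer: 20653883/37440 ≈ 551.65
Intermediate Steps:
J(q) = -5/2 (J(q) = (½)*(-5) = -5/2)
S(p) = p*(-4 + p) (S(p) = (-4 + p)*p = p*(-4 + p))
m(b, h) = ½ (m(b, h) = -2/(-4) = -2*(-1)/4 = -2*(-¼) = ½)
k(C) = -3 + C*(-4 + C)/16 (k(C) = -3 + ((C*(-4 + C))*(½))/8 = -3 + (C*(-4 + C)/2)/8 = -3 + C*(-4 + C)/16)
l = 1/585 ≈ 0.0017094
k(J(-1))*(l - 278) = (-3 + (1/16)*(-5/2)*(-4 - 5/2))*(1/585 - 278) = (-3 + (1/16)*(-5/2)*(-13/2))*(-162629/585) = (-3 + 65/64)*(-162629/585) = -127/64*(-162629/585) = 20653883/37440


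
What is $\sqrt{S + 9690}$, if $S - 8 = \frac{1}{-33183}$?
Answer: $\frac{\sqrt{1186508798571}}{11061} \approx 98.478$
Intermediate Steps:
$S = \frac{265463}{33183}$ ($S = 8 + \frac{1}{-33183} = 8 - \frac{1}{33183} = \frac{265463}{33183} \approx 8.0$)
$\sqrt{S + 9690} = \sqrt{\frac{265463}{33183} + 9690} = \sqrt{\frac{321808733}{33183}} = \frac{\sqrt{1186508798571}}{11061}$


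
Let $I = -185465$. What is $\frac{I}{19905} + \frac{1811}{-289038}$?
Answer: $- \frac{1192055125}{127851142} \approx -9.3238$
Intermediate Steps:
$\frac{I}{19905} + \frac{1811}{-289038} = - \frac{185465}{19905} + \frac{1811}{-289038} = \left(-185465\right) \frac{1}{19905} + 1811 \left(- \frac{1}{289038}\right) = - \frac{37093}{3981} - \frac{1811}{289038} = - \frac{1192055125}{127851142}$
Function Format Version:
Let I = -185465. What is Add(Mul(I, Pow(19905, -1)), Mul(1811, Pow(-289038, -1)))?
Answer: Rational(-1192055125, 127851142) ≈ -9.3238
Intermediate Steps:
Add(Mul(I, Pow(19905, -1)), Mul(1811, Pow(-289038, -1))) = Add(Mul(-185465, Pow(19905, -1)), Mul(1811, Pow(-289038, -1))) = Add(Mul(-185465, Rational(1, 19905)), Mul(1811, Rational(-1, 289038))) = Add(Rational(-37093, 3981), Rational(-1811, 289038)) = Rational(-1192055125, 127851142)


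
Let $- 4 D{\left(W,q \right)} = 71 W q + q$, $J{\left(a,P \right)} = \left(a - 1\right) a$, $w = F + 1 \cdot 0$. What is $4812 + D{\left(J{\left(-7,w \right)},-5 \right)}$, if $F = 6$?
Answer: $\frac{39133}{4} \approx 9783.3$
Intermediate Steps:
$w = 6$ ($w = 6 + 1 \cdot 0 = 6 + 0 = 6$)
$J{\left(a,P \right)} = a \left(-1 + a\right)$ ($J{\left(a,P \right)} = \left(-1 + a\right) a = a \left(-1 + a\right)$)
$D{\left(W,q \right)} = - \frac{q}{4} - \frac{71 W q}{4}$ ($D{\left(W,q \right)} = - \frac{71 W q + q}{4} = - \frac{q + 71 W q}{4} = - \frac{q}{4} - \frac{71 W q}{4}$)
$4812 + D{\left(J{\left(-7,w \right)},-5 \right)} = 4812 - - \frac{5 \left(1 + 71 \left(- 7 \left(-1 - 7\right)\right)\right)}{4} = 4812 - - \frac{5 \left(1 + 71 \left(\left(-7\right) \left(-8\right)\right)\right)}{4} = 4812 - - \frac{5 \left(1 + 71 \cdot 56\right)}{4} = 4812 - - \frac{5 \left(1 + 3976\right)}{4} = 4812 - \left(- \frac{5}{4}\right) 3977 = 4812 + \frac{19885}{4} = \frac{39133}{4}$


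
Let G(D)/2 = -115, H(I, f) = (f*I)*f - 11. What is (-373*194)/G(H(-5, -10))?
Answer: 36181/115 ≈ 314.62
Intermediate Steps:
H(I, f) = -11 + I*f**2 (H(I, f) = (I*f)*f - 11 = I*f**2 - 11 = -11 + I*f**2)
G(D) = -230 (G(D) = 2*(-115) = -230)
(-373*194)/G(H(-5, -10)) = -373*194/(-230) = -72362*(-1/230) = 36181/115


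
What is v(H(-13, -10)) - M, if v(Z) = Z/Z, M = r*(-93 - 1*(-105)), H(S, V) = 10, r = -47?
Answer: 565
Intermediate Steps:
M = -564 (M = -47*(-93 - 1*(-105)) = -47*(-93 + 105) = -47*12 = -564)
v(Z) = 1
v(H(-13, -10)) - M = 1 - 1*(-564) = 1 + 564 = 565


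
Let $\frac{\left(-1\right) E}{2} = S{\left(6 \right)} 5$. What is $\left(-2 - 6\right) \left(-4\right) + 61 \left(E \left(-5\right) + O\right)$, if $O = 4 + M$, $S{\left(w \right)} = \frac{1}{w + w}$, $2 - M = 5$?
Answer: $\frac{2083}{6} \approx 347.17$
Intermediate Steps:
$M = -3$ ($M = 2 - 5 = -3$)
$S{\left(w \right)} = \frac{1}{2 w}$
$E = - \frac{5}{6}$ ($E = - 2 \frac{1}{2 \cdot 6} \cdot 5 = - 2 \cdot \frac{1}{2} \cdot \frac{1}{6} \cdot 5 = - 2 \cdot \frac{1}{12} \cdot 5 = \left(-2\right) \frac{5}{12} = - \frac{5}{6} \approx -0.83333$)
$O = 1$ ($O = 4 - 3 = 1$)
$\left(-2 - 6\right) \left(-4\right) + 61 \left(E \left(-5\right) + O\right) = \left(-2 - 6\right) \left(-4\right) + 61 \left(\left(- \frac{5}{6}\right) \left(-5\right) + 1\right) = \left(-2 - 6\right) \left(-4\right) + 61 \left(\frac{25}{6} + 1\right) = \left(-8\right) \left(-4\right) + 61 \cdot \frac{31}{6} = 32 + \frac{1891}{6} = \frac{2083}{6}$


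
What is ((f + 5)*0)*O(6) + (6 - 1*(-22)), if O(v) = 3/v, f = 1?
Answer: 28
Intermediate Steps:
((f + 5)*0)*O(6) + (6 - 1*(-22)) = ((1 + 5)*0)*(3/6) + (6 - 1*(-22)) = (6*0)*(3*(⅙)) + (6 + 22) = 0*(½) + 28 = 0 + 28 = 28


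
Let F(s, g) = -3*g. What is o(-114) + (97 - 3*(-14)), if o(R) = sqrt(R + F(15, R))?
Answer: 139 + 2*sqrt(57) ≈ 154.10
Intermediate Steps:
o(R) = sqrt(2)*sqrt(-R) (o(R) = sqrt(R - 3*R) = sqrt(-2*R) = sqrt(2)*sqrt(-R))
o(-114) + (97 - 3*(-14)) = sqrt(2)*sqrt(-1*(-114)) + (97 - 3*(-14)) = sqrt(2)*sqrt(114) + (97 + 42) = 2*sqrt(57) + 139 = 139 + 2*sqrt(57)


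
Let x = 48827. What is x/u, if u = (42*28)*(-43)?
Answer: -48827/50568 ≈ -0.96557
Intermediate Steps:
u = -50568 (u = 1176*(-43) = -50568)
x/u = 48827/(-50568) = 48827*(-1/50568) = -48827/50568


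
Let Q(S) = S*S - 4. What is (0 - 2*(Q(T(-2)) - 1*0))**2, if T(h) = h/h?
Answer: 36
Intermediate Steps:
T(h) = 1
Q(S) = -4 + S**2 (Q(S) = S**2 - 4 = -4 + S**2)
(0 - 2*(Q(T(-2)) - 1*0))**2 = (0 - 2*((-4 + 1**2) - 1*0))**2 = (0 - 2*((-4 + 1) + 0))**2 = (0 - 2*(-3 + 0))**2 = (0 - 2*(-3))**2 = (0 + 6)**2 = 6**2 = 36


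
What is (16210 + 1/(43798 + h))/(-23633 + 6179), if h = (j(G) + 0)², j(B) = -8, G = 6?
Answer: -237001007/255189116 ≈ -0.92873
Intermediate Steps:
h = 64 (h = (-8 + 0)² = (-8)² = 64)
(16210 + 1/(43798 + h))/(-23633 + 6179) = (16210 + 1/(43798 + 64))/(-23633 + 6179) = (16210 + 1/43862)/(-17454) = (16210 + 1/43862)*(-1/17454) = (711003021/43862)*(-1/17454) = -237001007/255189116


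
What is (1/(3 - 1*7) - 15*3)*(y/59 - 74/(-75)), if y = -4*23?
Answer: 229327/8850 ≈ 25.913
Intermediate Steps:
y = -92
(1/(3 - 1*7) - 15*3)*(y/59 - 74/(-75)) = (1/(3 - 1*7) - 15*3)*(-92/59 - 74/(-75)) = (1/(3 - 7) - 45)*(-92*1/59 - 74*(-1/75)) = (1/(-4) - 45)*(-92/59 + 74/75) = (-1/4 - 45)*(-2534/4425) = -181/4*(-2534/4425) = 229327/8850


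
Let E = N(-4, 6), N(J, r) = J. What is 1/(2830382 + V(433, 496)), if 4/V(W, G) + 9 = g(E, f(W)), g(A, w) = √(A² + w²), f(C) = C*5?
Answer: 3316613323789/9387282652638030832 - √4687241/9387282652638030832 ≈ 3.5331e-7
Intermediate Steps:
E = -4
f(C) = 5*C
V(W, G) = 4/(-9 + √(16 + 25*W²)) (V(W, G) = 4/(-9 + √((-4)² + (5*W)²)) = 4/(-9 + √(16 + 25*W²)))
1/(2830382 + V(433, 496)) = 1/(2830382 + 4/(-9 + √(16 + 25*433²))) = 1/(2830382 + 4/(-9 + √(16 + 25*187489))) = 1/(2830382 + 4/(-9 + √(16 + 4687225))) = 1/(2830382 + 4/(-9 + √4687241))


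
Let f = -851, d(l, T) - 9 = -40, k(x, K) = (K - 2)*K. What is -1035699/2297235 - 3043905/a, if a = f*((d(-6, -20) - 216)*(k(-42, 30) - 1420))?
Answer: -9454927631/22201007140 ≈ -0.42588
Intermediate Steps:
k(x, K) = K*(-2 + K) (k(x, K) = (-2 + K)*K = K*(-2 + K))
d(l, T) = -31 (d(l, T) = 9 - 40 = -31)
a = -121914260 (a = -851*(-31 - 216)*(30*(-2 + 30) - 1420) = -(-210197)*(30*28 - 1420) = -(-210197)*(840 - 1420) = -(-210197)*(-580) = -851*143260 = -121914260)
-1035699/2297235 - 3043905/a = -1035699/2297235 - 3043905/(-121914260) = -1035699*1/2297235 - 3043905*(-1/121914260) = -345233/765745 + 608781/24382852 = -9454927631/22201007140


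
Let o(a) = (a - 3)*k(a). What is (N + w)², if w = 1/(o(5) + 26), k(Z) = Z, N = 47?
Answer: 2866249/1296 ≈ 2211.6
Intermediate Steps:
o(a) = a*(-3 + a) (o(a) = (a - 3)*a = (-3 + a)*a = a*(-3 + a))
w = 1/36 (w = 1/(5*(-3 + 5) + 26) = 1/(5*2 + 26) = 1/(10 + 26) = 1/36 ≈ 0.027778)
(N + w)² = (47 + 1/36)² = (1693/36)² = 2866249/1296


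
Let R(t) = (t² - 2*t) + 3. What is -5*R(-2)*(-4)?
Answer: 220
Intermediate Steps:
R(t) = 3 + t² - 2*t
-5*R(-2)*(-4) = -5*(3 + (-2)² - 2*(-2))*(-4) = -5*(3 + 4 + 4)*(-4) = -5*11*(-4) = -55*(-4) = 220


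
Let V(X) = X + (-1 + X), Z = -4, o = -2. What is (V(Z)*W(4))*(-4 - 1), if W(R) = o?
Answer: -90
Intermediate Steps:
W(R) = -2
V(X) = -1 + 2*X
(V(Z)*W(4))*(-4 - 1) = ((-1 + 2*(-4))*(-2))*(-4 - 1) = ((-1 - 8)*(-2))*(-5) = -9*(-2)*(-5) = 18*(-5) = -90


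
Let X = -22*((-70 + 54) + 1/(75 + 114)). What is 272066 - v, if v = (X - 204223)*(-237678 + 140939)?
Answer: -3727460998225/189 ≈ -1.9722e+10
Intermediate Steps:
X = 66506/189 (X = -22*(-16 + 1/189) = -22*(-3023/189) = 66506/189 ≈ 351.88)
v = 3727512418699/189 (v = (66506/189 - 204223)*(-237678 + 140939) = -38531641/189*(-96739) = 3727512418699/189 ≈ 1.9722e+10)
272066 - v = 272066 - 1*3727512418699/189 = 272066 - 3727512418699/189 = -3727460998225/189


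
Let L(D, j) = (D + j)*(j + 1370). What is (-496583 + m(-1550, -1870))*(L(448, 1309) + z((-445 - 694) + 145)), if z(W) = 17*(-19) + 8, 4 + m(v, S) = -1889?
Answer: -2346171007488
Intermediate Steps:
m(v, S) = -1893 (m(v, S) = -4 - 1889 = -1893)
z(W) = -315 (z(W) = -323 + 8 = -315)
L(D, j) = (1370 + j)*(D + j) (L(D, j) = (D + j)*(1370 + j) = (1370 + j)*(D + j))
(-496583 + m(-1550, -1870))*(L(448, 1309) + z((-445 - 694) + 145)) = (-496583 - 1893)*((1309² + 1370*448 + 1370*1309 + 448*1309) - 315) = -498476*((1713481 + 613760 + 1793330 + 586432) - 315) = -498476*(4707003 - 315) = -498476*4706688 = -2346171007488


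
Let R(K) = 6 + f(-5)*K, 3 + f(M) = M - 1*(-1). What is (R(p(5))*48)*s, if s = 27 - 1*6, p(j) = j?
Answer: -29232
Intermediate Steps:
f(M) = -2 + M (f(M) = -3 + (M - 1*(-1)) = -3 + (M + 1) = -3 + (1 + M) = -2 + M)
R(K) = 6 - 7*K (R(K) = 6 + (-2 - 5)*K = 6 - 7*K)
s = 21 (s = 27 - 6 = 21)
(R(p(5))*48)*s = ((6 - 7*5)*48)*21 = ((6 - 35)*48)*21 = -29*48*21 = -1392*21 = -29232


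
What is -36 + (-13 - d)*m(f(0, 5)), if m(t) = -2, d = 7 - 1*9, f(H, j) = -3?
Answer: -14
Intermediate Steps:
d = -2 (d = 7 - 9 = -2)
-36 + (-13 - d)*m(f(0, 5)) = -36 + (-13 - 1*(-2))*(-2) = -36 + (-13 + 2)*(-2) = -36 - 11*(-2) = -36 + 22 = -14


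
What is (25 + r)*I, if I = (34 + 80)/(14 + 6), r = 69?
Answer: 2679/5 ≈ 535.80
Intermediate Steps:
I = 57/10 (I = 114/20 = 114*(1/20) = 57/10 ≈ 5.7000)
(25 + r)*I = (25 + 69)*(57/10) = 94*(57/10) = 2679/5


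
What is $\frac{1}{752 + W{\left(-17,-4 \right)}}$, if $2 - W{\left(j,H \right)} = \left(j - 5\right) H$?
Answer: $\frac{1}{666} \approx 0.0015015$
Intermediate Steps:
$W{\left(j,H \right)} = 2 - H \left(-5 + j\right)$ ($W{\left(j,H \right)} = 2 - \left(j - 5\right) H = 2 - \left(-5 + j\right) H = 2 - H \left(-5 + j\right)$)
$\frac{1}{752 + W{\left(-17,-4 \right)}} = \frac{1}{752 + \left(2 + 5 \left(-4\right) - \left(-4\right) \left(-17\right)\right)} = \frac{1}{752 - 86} = \frac{1}{666}$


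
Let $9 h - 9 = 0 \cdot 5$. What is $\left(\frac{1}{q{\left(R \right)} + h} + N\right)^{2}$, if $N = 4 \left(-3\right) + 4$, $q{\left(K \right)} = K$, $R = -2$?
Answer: $81$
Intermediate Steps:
$h = 1$ ($h = 1 + \frac{0 \cdot 5}{9} = 1 + \frac{1}{9} \cdot 0 = 1 + 0 = 1$)
$N = -8$ ($N = -12 + 4 = -8$)
$\left(\frac{1}{q{\left(R \right)} + h} + N\right)^{2} = \left(\frac{1}{-2 + 1} - 8\right)^{2} = \left(\frac{1}{-1} - 8\right)^{2} = \left(-1 - 8\right)^{2} = \left(-9\right)^{2} = 81$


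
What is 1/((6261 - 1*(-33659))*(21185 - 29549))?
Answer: -1/333890880 ≈ -2.9950e-9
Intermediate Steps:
1/((6261 - 1*(-33659))*(21185 - 29549)) = 1/((6261 + 33659)*(-8364)) = 1/(39920*(-8364)) = 1/(-333890880) = -1/333890880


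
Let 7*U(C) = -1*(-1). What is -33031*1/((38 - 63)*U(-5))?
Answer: 231217/25 ≈ 9248.7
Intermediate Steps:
U(C) = ⅐ (U(C) = (-1*(-1))/7 = (⅐)*1 = ⅐)
-33031*1/((38 - 63)*U(-5)) = -33031*7/(38 - 63) = -33031/((⅐)*(-25)) = -33031/(-25/7) = -33031*(-7/25) = 231217/25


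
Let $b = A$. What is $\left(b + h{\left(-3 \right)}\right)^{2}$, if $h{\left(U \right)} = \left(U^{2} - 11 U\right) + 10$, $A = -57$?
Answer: $25$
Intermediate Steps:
$b = -57$
$h{\left(U \right)} = 10 + U^{2} - 11 U$
$\left(b + h{\left(-3 \right)}\right)^{2} = \left(-57 + \left(10 + \left(-3\right)^{2} - -33\right)\right)^{2} = \left(-57 + \left(10 + 9 + 33\right)\right)^{2} = \left(-57 + 52\right)^{2} = \left(-5\right)^{2} = 25$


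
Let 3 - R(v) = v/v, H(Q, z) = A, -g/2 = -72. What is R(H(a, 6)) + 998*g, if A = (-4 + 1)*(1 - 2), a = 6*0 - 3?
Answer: 143714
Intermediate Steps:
a = -3 (a = 0 - 3 = -3)
A = 3 (A = -3*(-1) = 3)
g = 144 (g = -2*(-72) = 144)
H(Q, z) = 3
R(v) = 2 (R(v) = 3 - v/v = 3 - 1*1 = 3 - 1 = 2)
R(H(a, 6)) + 998*g = 2 + 998*144 = 2 + 143712 = 143714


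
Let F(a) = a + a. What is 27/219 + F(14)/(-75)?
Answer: -1369/5475 ≈ -0.25005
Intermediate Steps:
F(a) = 2*a
27/219 + F(14)/(-75) = 27/219 + (2*14)/(-75) = 27*(1/219) + 28*(-1/75) = 9/73 - 28/75 = -1369/5475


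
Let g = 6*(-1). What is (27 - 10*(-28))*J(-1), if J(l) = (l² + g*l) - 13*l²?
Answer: -1842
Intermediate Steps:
g = -6
J(l) = -12*l² - 6*l (J(l) = (l² - 6*l) - 13*l² = -12*l² - 6*l)
(27 - 10*(-28))*J(-1) = (27 - 10*(-28))*(-6*(-1)*(1 + 2*(-1))) = (27 + 280)*(-6*(-1)*(1 - 2)) = 307*(-6*(-1)*(-1)) = 307*(-6) = -1842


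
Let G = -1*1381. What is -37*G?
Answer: 51097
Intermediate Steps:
G = -1381
-37*G = -37*(-1381) = 51097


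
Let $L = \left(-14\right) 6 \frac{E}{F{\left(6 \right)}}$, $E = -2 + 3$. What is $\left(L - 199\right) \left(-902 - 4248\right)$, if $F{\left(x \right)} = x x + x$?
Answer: $1035150$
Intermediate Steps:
$E = 1$
$F{\left(x \right)} = x + x^{2}$ ($F{\left(x \right)} = x^{2} + x = x + x^{2}$)
$L = -2$ ($L = \left(-14\right) 6 \cdot 1 \frac{1}{6 \left(1 + 6\right)} = - 84 \cdot 1 \frac{1}{6 \cdot 7} = - 84 \cdot 1 \cdot \frac{1}{42} = \left(-84\right) \frac{1}{42} = -2$)
$\left(L - 199\right) \left(-902 - 4248\right) = \left(-2 - 199\right) \left(-902 - 4248\right) = \left(-201\right) \left(-5150\right) = 1035150$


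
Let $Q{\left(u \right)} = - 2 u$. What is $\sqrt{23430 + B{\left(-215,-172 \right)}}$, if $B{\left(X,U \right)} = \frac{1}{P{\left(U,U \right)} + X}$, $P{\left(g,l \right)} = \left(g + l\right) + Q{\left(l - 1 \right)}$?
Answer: $\frac{\sqrt{1062995457}}{213} \approx 153.07$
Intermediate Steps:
$P{\left(g,l \right)} = 2 + g - l$ ($P{\left(g,l \right)} = \left(g + l\right) - 2 \left(l - 1\right) = \left(g + l\right) - 2 \left(-1 + l\right) = \left(g + l\right) - \left(-2 + 2 l\right) = 2 + g - l$)
$B{\left(X,U \right)} = \frac{1}{2 + X}$ ($B{\left(X,U \right)} = \frac{1}{\left(2 + U - U\right) + X} = \frac{1}{2 + X}$)
$\sqrt{23430 + B{\left(-215,-172 \right)}} = \sqrt{23430 + \frac{1}{2 - 215}} = \sqrt{23430 + \frac{1}{-213}} = \sqrt{23430 - \frac{1}{213}} = \sqrt{\frac{4990589}{213}} = \frac{\sqrt{1062995457}}{213}$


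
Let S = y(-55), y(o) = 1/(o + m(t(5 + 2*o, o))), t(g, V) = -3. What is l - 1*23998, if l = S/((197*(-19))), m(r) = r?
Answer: -5209821811/217094 ≈ -23998.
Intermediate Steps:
y(o) = 1/(-3 + o) (y(o) = 1/(o - 3) = 1/(-3 + o))
S = -1/58 (S = 1/(-3 - 55) = 1/(-58) = -1/58 ≈ -0.017241)
l = 1/217094 (l = -1/(58*(197*(-19))) = -1/58/(-3743) = -1/58*(-1/3743) = 1/217094 ≈ 4.6063e-6)
l - 1*23998 = 1/217094 - 1*23998 = 1/217094 - 23998 = -5209821811/217094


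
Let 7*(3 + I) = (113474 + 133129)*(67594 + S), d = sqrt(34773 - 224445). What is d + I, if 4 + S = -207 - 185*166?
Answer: 1291953114 + 2*I*sqrt(47418) ≈ 1.292e+9 + 435.51*I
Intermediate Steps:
S = -30921 (S = -4 + (-207 - 185*166) = -4 + (-207 - 30710) = -4 - 30917 = -30921)
d = 2*I*sqrt(47418) (d = sqrt(-189672) = 2*I*sqrt(47418) ≈ 435.51*I)
I = 1291953114 (I = -3 + ((113474 + 133129)*(67594 - 30921))/7 = -3 + (246603*36673)/7 = -3 + (1/7)*9043671819 = -3 + 1291953117 = 1291953114)
d + I = 2*I*sqrt(47418) + 1291953114 = 1291953114 + 2*I*sqrt(47418)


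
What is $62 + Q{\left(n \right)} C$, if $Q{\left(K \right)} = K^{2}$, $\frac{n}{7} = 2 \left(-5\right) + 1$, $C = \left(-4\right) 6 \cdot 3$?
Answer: $-285706$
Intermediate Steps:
$C = -72$ ($C = \left(-24\right) 3 = -72$)
$n = -63$ ($n = 7 \left(2 \left(-5\right) + 1\right) = 7 \left(-10 + 1\right) = 7 \left(-9\right) = -63$)
$62 + Q{\left(n \right)} C = 62 + \left(-63\right)^{2} \left(-72\right) = 62 + 3969 \left(-72\right) = 62 - 285768 = -285706$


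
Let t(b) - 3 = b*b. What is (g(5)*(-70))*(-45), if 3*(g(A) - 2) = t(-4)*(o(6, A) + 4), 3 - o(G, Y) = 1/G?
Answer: 142625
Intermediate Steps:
o(G, Y) = 3 - 1/G
t(b) = 3 + b**2 (t(b) = 3 + b*b = 3 + b**2)
g(A) = 815/18 (g(A) = 2 + ((3 + (-4)**2)*((3 - 1/6) + 4))/3 = 2 + ((3 + 16)*((3 - 1*1/6) + 4))/3 = 2 + (19*((3 - 1/6) + 4))/3 = 2 + (19*(17/6 + 4))/3 = 2 + (19*(41/6))/3 = 2 + (1/3)*(779/6) = 2 + 779/18 = 815/18)
(g(5)*(-70))*(-45) = ((815/18)*(-70))*(-45) = -28525/9*(-45) = 142625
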